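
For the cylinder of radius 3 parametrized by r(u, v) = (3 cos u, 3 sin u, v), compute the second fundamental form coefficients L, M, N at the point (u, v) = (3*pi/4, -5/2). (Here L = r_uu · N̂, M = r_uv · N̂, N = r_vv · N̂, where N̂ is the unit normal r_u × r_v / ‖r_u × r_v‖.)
L = -3;  M = 0;  N = 0

Compute the unit normal N̂(u, v) = (cos(u), sin(u), 0), and the second partials r_uu, r_uv, r_vv. Take dot products:
  L(u, v) = r_uu · N̂ = -3,
  M(u, v) = r_uv · N̂ = 0,
  N(u, v) = r_vv · N̂ = 0.
Evaluating at (u, v) = (3*pi/4, -5/2):
  L = -3, M = 0, N = 0.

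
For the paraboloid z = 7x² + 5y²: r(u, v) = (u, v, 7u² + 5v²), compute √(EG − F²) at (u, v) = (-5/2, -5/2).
√(EG − F²)|_{(-5/2, -5/2)} = sqrt(1851)

E = 196*u^2 + 1, F = 140*u*v, G = 100*v^2 + 1; EG − F² = 196*u^2 + 100*v^2 + 1; √(EG − F²) = sqrt(196*u^2 + 100*v^2 + 1). At the given point: sqrt(1851).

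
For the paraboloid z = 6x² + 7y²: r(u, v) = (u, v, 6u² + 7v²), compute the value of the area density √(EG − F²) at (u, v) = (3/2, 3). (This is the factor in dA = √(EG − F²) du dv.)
√(EG − F²)|_{(3/2, 3)} = sqrt(2089)

E = 144*u^2 + 1, F = 168*u*v, G = 196*v^2 + 1, so EG − F² = 144*u^2 + 196*v^2 + 1. Taking the positive square root: √(EG − F²) = sqrt(144*u^2 + 196*v^2 + 1). At (u, v) = (3/2, 3): sqrt(2089).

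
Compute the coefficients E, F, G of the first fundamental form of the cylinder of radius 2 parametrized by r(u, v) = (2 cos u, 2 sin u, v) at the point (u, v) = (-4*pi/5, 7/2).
E = 4;  F = 0;  G = 1

Partials: r_u = (-2*sin(u), 2*cos(u), 0), r_v = (0, 0, 1). As functions of (u, v):
  E = r_u · r_u = 4,
  F = r_u · r_v = 0,
  G = r_v · r_v = 1.
Evaluating at (u, v) = (-4*pi/5, 7/2): E = 4, F = 0, G = 1.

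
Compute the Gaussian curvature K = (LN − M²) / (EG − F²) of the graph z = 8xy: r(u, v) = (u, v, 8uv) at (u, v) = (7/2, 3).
K = -64/1852321

Coefficients of the first fundamental form: E = 64*v^2 + 1, F = 64*u*v, G = 64*u^2 + 1.
Coefficients of the second fundamental form: L = 0, M = 8/sqrt(64*u^2 + 64*v^2 + 1), N = 0.
Assemble K = (LN − M²)/(EG − F²) = -64/(4096*u^4 + 8192*u^2*v^2 + 128*u^2 + 4096*v^4 + 128*v^2 + 1). At (u, v) = (7/2, 3): K = -64/1852321.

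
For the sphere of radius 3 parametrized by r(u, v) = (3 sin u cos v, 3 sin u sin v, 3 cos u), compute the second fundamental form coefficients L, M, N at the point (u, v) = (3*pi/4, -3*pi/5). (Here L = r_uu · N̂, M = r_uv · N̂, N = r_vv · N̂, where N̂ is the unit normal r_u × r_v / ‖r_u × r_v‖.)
L = -3;  M = 0;  N = -3/2

Compute the unit normal N̂(u, v) = (sin(u)^2*cos(v)/Abs(sin(u)), sin(u)^2*sin(v)/Abs(sin(u)), sin(2*u)/(2*Abs(sin(u)))), and the second partials r_uu, r_uv, r_vv. Take dot products:
  L(u, v) = r_uu · N̂ = -3*sin(u)/Abs(sin(u)),
  M(u, v) = r_uv · N̂ = 0,
  N(u, v) = r_vv · N̂ = -3*sin(u)^3/Abs(sin(u)).
Evaluating at (u, v) = (3*pi/4, -3*pi/5):
  L = -3, M = 0, N = -3/2.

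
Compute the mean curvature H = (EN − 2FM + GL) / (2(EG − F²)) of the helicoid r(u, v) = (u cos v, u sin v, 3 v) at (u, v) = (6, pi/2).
H = 0

With E = 1, F = 0, G = u^2 + 9, L = 0, M = -3/sqrt(u^2 + 9), N = 0, assemble
  H = (EN − 2FM + GL) / (2(EG − F²)) = 0.
At (u, v) = (6, pi/2): H = 0.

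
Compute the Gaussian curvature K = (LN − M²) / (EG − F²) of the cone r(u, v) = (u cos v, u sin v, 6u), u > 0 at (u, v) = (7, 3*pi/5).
K = 0

Coefficients of the first fundamental form: E = 37, F = 0, G = u^2.
Coefficients of the second fundamental form: L = 0, M = 0, N = 6*sqrt(37)*u^2/(37*Abs(u)).
Assemble K = (LN − M²)/(EG − F²) = 0. At (u, v) = (7, 3*pi/5): K = 0.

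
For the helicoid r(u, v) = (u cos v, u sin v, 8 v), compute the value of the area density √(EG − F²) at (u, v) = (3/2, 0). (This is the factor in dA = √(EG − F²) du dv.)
√(EG − F²)|_{(3/2, 0)} = sqrt(265)/2

E = 1, F = 0, G = u^2 + 64, so EG − F² = u^2 + 64. Taking the positive square root: √(EG − F²) = sqrt(u^2 + 64). At (u, v) = (3/2, 0): sqrt(265)/2.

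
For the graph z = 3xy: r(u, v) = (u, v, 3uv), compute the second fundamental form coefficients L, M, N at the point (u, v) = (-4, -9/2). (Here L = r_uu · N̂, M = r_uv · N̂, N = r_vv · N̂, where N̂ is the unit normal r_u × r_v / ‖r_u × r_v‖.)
L = 0;  M = 6*sqrt(1309)/1309;  N = 0

Compute the unit normal N̂(u, v) = (-3*v/sqrt(9*u^2 + 9*v^2 + 1), -3*u/sqrt(9*u^2 + 9*v^2 + 1), 1/sqrt(9*u^2 + 9*v^2 + 1)), and the second partials r_uu, r_uv, r_vv. Take dot products:
  L(u, v) = r_uu · N̂ = 0,
  M(u, v) = r_uv · N̂ = 3/sqrt(9*u^2 + 9*v^2 + 1),
  N(u, v) = r_vv · N̂ = 0.
Evaluating at (u, v) = (-4, -9/2):
  L = 0, M = 6*sqrt(1309)/1309, N = 0.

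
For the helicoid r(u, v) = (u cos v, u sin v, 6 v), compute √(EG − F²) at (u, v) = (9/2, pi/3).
√(EG − F²)|_{(9/2, pi/3)} = 15/2

E = 1, F = 0, G = u^2 + 36; EG − F² = u^2 + 36; √(EG − F²) = sqrt(u^2 + 36). At the given point: 15/2.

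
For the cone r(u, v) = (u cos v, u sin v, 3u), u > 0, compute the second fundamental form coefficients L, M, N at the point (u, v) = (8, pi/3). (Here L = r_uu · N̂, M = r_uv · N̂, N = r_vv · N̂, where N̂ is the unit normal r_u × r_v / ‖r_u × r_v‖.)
L = 0;  M = 0;  N = 12*sqrt(10)/5

Compute the unit normal N̂(u, v) = (-3*sqrt(10)*u*cos(v)/(10*Abs(u)), -3*sqrt(10)*u*sin(v)/(10*Abs(u)), sqrt(10)*u/(10*Abs(u))), and the second partials r_uu, r_uv, r_vv. Take dot products:
  L(u, v) = r_uu · N̂ = 0,
  M(u, v) = r_uv · N̂ = 0,
  N(u, v) = r_vv · N̂ = 3*sqrt(10)*u^2/(10*Abs(u)).
Evaluating at (u, v) = (8, pi/3):
  L = 0, M = 0, N = 12*sqrt(10)/5.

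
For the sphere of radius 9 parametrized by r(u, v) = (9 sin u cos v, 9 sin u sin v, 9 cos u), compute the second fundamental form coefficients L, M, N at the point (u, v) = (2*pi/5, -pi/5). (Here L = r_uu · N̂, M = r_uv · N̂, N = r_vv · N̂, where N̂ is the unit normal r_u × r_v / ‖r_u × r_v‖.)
L = -9;  M = 0;  N = -45/8 - 9*sqrt(5)/8

Compute the unit normal N̂(u, v) = (sin(u)^2*cos(v)/Abs(sin(u)), sin(u)^2*sin(v)/Abs(sin(u)), sin(2*u)/(2*Abs(sin(u)))), and the second partials r_uu, r_uv, r_vv. Take dot products:
  L(u, v) = r_uu · N̂ = -9*sin(u)/Abs(sin(u)),
  M(u, v) = r_uv · N̂ = 0,
  N(u, v) = r_vv · N̂ = -9*sin(u)^3/Abs(sin(u)).
Evaluating at (u, v) = (2*pi/5, -pi/5):
  L = -9, M = 0, N = -45/8 - 9*sqrt(5)/8.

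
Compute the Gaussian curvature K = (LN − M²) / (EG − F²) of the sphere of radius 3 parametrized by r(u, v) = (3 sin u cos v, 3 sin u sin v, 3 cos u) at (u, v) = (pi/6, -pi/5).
K = 1/9

Coefficients of the first fundamental form: E = 9, F = 0, G = 9*sin(u)^2.
Coefficients of the second fundamental form: L = -3*sin(u)/Abs(sin(u)), M = 0, N = -3*sin(u)^3/Abs(sin(u)).
Assemble K = (LN − M²)/(EG − F²) = 1/9. At (u, v) = (pi/6, -pi/5): K = 1/9.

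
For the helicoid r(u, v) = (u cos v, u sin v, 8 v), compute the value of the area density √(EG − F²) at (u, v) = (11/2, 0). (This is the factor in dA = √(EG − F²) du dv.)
√(EG − F²)|_{(11/2, 0)} = sqrt(377)/2

E = 1, F = 0, G = u^2 + 64, so EG − F² = u^2 + 64. Taking the positive square root: √(EG − F²) = sqrt(u^2 + 64). At (u, v) = (11/2, 0): sqrt(377)/2.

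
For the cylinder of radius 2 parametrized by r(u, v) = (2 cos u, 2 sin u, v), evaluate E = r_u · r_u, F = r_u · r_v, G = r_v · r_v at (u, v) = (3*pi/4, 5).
E = 4;  F = 0;  G = 1

Partials: r_u = (-2*sin(u), 2*cos(u), 0), r_v = (0, 0, 1). As functions of (u, v):
  E = r_u · r_u = 4,
  F = r_u · r_v = 0,
  G = r_v · r_v = 1.
Evaluating at (u, v) = (3*pi/4, 5): E = 4, F = 0, G = 1.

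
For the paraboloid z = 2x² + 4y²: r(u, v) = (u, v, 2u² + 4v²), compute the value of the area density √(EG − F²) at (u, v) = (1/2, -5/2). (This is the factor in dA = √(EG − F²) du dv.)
√(EG − F²)|_{(1/2, -5/2)} = 9*sqrt(5)

E = 16*u^2 + 1, F = 32*u*v, G = 64*v^2 + 1, so EG − F² = 16*u^2 + 64*v^2 + 1. Taking the positive square root: √(EG − F²) = sqrt(16*u^2 + 64*v^2 + 1). At (u, v) = (1/2, -5/2): 9*sqrt(5).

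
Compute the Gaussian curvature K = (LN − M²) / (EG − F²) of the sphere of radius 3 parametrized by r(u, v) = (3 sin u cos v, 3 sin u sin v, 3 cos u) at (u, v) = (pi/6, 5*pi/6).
K = 1/9

Coefficients of the first fundamental form: E = 9, F = 0, G = 9*sin(u)^2.
Coefficients of the second fundamental form: L = -3*sin(u)/Abs(sin(u)), M = 0, N = -3*sin(u)^3/Abs(sin(u)).
Assemble K = (LN − M²)/(EG − F²) = 1/9. At (u, v) = (pi/6, 5*pi/6): K = 1/9.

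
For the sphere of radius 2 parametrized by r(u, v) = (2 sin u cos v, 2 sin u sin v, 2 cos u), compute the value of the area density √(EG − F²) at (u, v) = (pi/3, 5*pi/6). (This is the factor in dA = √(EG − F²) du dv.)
√(EG − F²)|_{(pi/3, 5*pi/6)} = 2*sqrt(3)

E = 4, F = 0, G = 4*sin(u)^2, so EG − F² = 16*sin(u)^2. Taking the positive square root: √(EG − F²) = 4*Abs(sin(u)). At (u, v) = (pi/3, 5*pi/6): 2*sqrt(3).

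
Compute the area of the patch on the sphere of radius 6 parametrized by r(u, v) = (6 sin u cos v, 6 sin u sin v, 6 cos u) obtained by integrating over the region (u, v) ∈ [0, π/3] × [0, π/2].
Area = 9*pi

Area = ∫∫ √(EG − F²) du dv with √(EG − F²) = 36*Abs(sin(u)). Integrating over [0, π/3] × [0, π/2] gives 9*pi.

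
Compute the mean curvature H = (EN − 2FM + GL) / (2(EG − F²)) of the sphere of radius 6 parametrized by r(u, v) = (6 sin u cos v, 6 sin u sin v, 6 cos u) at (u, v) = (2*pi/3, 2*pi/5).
H = -1/6

With E = 36, F = 0, G = 36*sin(u)^2, L = -6*sin(u)/Abs(sin(u)), M = 0, N = -6*sin(u)^3/Abs(sin(u)), assemble
  H = (EN − 2FM + GL) / (2(EG − F²)) = -sin(u)/(6*Abs(sin(u))).
At (u, v) = (2*pi/3, 2*pi/5): H = -1/6.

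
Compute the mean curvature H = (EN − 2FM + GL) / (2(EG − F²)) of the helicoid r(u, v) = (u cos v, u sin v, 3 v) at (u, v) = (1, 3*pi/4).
H = 0

With E = 1, F = 0, G = u^2 + 9, L = 0, M = -3/sqrt(u^2 + 9), N = 0, assemble
  H = (EN − 2FM + GL) / (2(EG − F²)) = 0.
At (u, v) = (1, 3*pi/4): H = 0.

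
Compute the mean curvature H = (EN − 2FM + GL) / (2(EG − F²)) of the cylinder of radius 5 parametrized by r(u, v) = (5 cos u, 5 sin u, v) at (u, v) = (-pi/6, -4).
H = -1/10

With E = 25, F = 0, G = 1, L = -5, M = 0, N = 0, assemble
  H = (EN − 2FM + GL) / (2(EG − F²)) = -1/10.
At (u, v) = (-pi/6, -4): H = -1/10.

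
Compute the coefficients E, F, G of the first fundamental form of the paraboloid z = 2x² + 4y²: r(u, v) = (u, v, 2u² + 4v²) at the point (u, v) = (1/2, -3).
E = 5;  F = -48;  G = 577

Partials: r_u = (1, 0, 4*u), r_v = (0, 1, 8*v). As functions of (u, v):
  E = r_u · r_u = 16*u^2 + 1,
  F = r_u · r_v = 32*u*v,
  G = r_v · r_v = 64*v^2 + 1.
Evaluating at (u, v) = (1/2, -3): E = 5, F = -48, G = 577.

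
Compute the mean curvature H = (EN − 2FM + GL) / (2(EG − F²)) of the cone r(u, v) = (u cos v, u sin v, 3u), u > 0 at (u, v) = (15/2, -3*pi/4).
H = sqrt(10)/50

With E = 10, F = 0, G = u^2, L = 0, M = 0, N = 3*sqrt(10)*u^2/(10*Abs(u)), assemble
  H = (EN − 2FM + GL) / (2(EG − F²)) = 3*sqrt(10)/(20*Abs(u)).
At (u, v) = (15/2, -3*pi/4): H = sqrt(10)/50.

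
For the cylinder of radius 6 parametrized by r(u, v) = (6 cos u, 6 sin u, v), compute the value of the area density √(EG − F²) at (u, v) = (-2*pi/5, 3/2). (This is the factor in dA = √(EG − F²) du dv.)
√(EG − F²)|_{(-2*pi/5, 3/2)} = 6

E = 36, F = 0, G = 1, so EG − F² = 36. Taking the positive square root: √(EG − F²) = 6. At (u, v) = (-2*pi/5, 3/2): 6.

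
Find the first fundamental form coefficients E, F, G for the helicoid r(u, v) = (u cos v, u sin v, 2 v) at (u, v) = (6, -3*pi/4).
E = 1;  F = 0;  G = 40

Partials: r_u = (cos(v), sin(v), 0), r_v = (-u*sin(v), u*cos(v), 2). As functions of (u, v):
  E = r_u · r_u = 1,
  F = r_u · r_v = 0,
  G = r_v · r_v = u^2 + 4.
Evaluating at (u, v) = (6, -3*pi/4): E = 1, F = 0, G = 40.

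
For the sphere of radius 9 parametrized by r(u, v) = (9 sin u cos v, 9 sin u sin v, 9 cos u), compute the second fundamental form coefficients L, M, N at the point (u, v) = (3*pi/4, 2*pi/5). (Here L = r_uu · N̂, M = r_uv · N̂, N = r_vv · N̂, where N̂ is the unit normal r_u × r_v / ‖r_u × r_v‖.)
L = -9;  M = 0;  N = -9/2

Compute the unit normal N̂(u, v) = (sin(u)^2*cos(v)/Abs(sin(u)), sin(u)^2*sin(v)/Abs(sin(u)), sin(2*u)/(2*Abs(sin(u)))), and the second partials r_uu, r_uv, r_vv. Take dot products:
  L(u, v) = r_uu · N̂ = -9*sin(u)/Abs(sin(u)),
  M(u, v) = r_uv · N̂ = 0,
  N(u, v) = r_vv · N̂ = -9*sin(u)^3/Abs(sin(u)).
Evaluating at (u, v) = (3*pi/4, 2*pi/5):
  L = -9, M = 0, N = -9/2.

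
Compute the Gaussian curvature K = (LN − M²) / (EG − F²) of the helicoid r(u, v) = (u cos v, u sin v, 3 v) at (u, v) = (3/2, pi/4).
K = -16/225

Coefficients of the first fundamental form: E = 1, F = 0, G = u^2 + 9.
Coefficients of the second fundamental form: L = 0, M = -3/sqrt(u^2 + 9), N = 0.
Assemble K = (LN − M²)/(EG − F²) = -9/(u^2 + 9)^2. At (u, v) = (3/2, pi/4): K = -16/225.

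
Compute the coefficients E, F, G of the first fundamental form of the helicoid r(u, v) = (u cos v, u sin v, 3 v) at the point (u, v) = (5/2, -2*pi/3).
E = 1;  F = 0;  G = 61/4

Partials: r_u = (cos(v), sin(v), 0), r_v = (-u*sin(v), u*cos(v), 3). As functions of (u, v):
  E = r_u · r_u = 1,
  F = r_u · r_v = 0,
  G = r_v · r_v = u^2 + 9.
Evaluating at (u, v) = (5/2, -2*pi/3): E = 1, F = 0, G = 61/4.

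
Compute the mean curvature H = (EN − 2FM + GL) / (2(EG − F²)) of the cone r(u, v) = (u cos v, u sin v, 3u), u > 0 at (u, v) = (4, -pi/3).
H = 3*sqrt(10)/80

With E = 10, F = 0, G = u^2, L = 0, M = 0, N = 3*sqrt(10)*u^2/(10*Abs(u)), assemble
  H = (EN − 2FM + GL) / (2(EG − F²)) = 3*sqrt(10)/(20*Abs(u)).
At (u, v) = (4, -pi/3): H = 3*sqrt(10)/80.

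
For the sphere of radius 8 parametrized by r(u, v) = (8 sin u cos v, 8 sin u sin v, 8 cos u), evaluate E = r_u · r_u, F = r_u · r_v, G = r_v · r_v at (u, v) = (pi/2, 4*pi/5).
E = 64;  F = 0;  G = 64

Partials: r_u = (8*cos(u)*cos(v), 8*sin(v)*cos(u), -8*sin(u)), r_v = (-8*sin(u)*sin(v), 8*sin(u)*cos(v), 0). As functions of (u, v):
  E = r_u · r_u = 64,
  F = r_u · r_v = 0,
  G = r_v · r_v = 64*sin(u)^2.
Evaluating at (u, v) = (pi/2, 4*pi/5): E = 64, F = 0, G = 64.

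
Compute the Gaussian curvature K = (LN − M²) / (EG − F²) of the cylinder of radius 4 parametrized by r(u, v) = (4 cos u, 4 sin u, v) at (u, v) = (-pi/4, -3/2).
K = 0

Coefficients of the first fundamental form: E = 16, F = 0, G = 1.
Coefficients of the second fundamental form: L = -4, M = 0, N = 0.
Assemble K = (LN − M²)/(EG − F²) = 0. At (u, v) = (-pi/4, -3/2): K = 0.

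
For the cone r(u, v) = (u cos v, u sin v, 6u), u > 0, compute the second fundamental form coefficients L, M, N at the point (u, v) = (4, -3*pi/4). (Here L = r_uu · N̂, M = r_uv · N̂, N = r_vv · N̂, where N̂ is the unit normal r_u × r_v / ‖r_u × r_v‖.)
L = 0;  M = 0;  N = 24*sqrt(37)/37

Compute the unit normal N̂(u, v) = (-6*sqrt(37)*u*cos(v)/(37*Abs(u)), -6*sqrt(37)*u*sin(v)/(37*Abs(u)), sqrt(37)*u/(37*Abs(u))), and the second partials r_uu, r_uv, r_vv. Take dot products:
  L(u, v) = r_uu · N̂ = 0,
  M(u, v) = r_uv · N̂ = 0,
  N(u, v) = r_vv · N̂ = 6*sqrt(37)*u^2/(37*Abs(u)).
Evaluating at (u, v) = (4, -3*pi/4):
  L = 0, M = 0, N = 24*sqrt(37)/37.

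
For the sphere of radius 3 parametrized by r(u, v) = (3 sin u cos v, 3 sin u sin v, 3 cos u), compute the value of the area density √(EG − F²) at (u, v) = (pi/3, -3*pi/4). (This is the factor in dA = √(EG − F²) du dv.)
√(EG − F²)|_{(pi/3, -3*pi/4)} = 9*sqrt(3)/2

E = 9, F = 0, G = 9*sin(u)^2, so EG − F² = 81*sin(u)^2. Taking the positive square root: √(EG − F²) = 9*Abs(sin(u)). At (u, v) = (pi/3, -3*pi/4): 9*sqrt(3)/2.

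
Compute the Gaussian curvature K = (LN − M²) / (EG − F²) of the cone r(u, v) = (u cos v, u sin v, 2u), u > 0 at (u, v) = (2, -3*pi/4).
K = 0

Coefficients of the first fundamental form: E = 5, F = 0, G = u^2.
Coefficients of the second fundamental form: L = 0, M = 0, N = 2*sqrt(5)*u^2/(5*Abs(u)).
Assemble K = (LN − M²)/(EG − F²) = 0. At (u, v) = (2, -3*pi/4): K = 0.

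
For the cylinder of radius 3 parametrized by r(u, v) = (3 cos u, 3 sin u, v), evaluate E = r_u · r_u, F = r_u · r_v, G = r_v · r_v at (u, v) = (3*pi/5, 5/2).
E = 9;  F = 0;  G = 1

Partials: r_u = (-3*sin(u), 3*cos(u), 0), r_v = (0, 0, 1). As functions of (u, v):
  E = r_u · r_u = 9,
  F = r_u · r_v = 0,
  G = r_v · r_v = 1.
Evaluating at (u, v) = (3*pi/5, 5/2): E = 9, F = 0, G = 1.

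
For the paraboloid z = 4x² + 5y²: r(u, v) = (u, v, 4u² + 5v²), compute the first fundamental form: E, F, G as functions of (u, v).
E = 64*u^2 + 1;  F = 80*u*v;  G = 100*v^2 + 1

Compute partials: r_u = (1, 0, 8*u), r_v = (0, 1, 10*v). Then
  E = r_u · r_u = 64*u^2 + 1,
  F = r_u · r_v = 80*u*v,
  G = r_v · r_v = 100*v^2 + 1.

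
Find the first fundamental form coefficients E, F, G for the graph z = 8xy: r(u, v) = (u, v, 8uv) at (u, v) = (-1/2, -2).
E = 257;  F = 64;  G = 17

Partials: r_u = (1, 0, 8*v), r_v = (0, 1, 8*u). As functions of (u, v):
  E = r_u · r_u = 64*v^2 + 1,
  F = r_u · r_v = 64*u*v,
  G = r_v · r_v = 64*u^2 + 1.
Evaluating at (u, v) = (-1/2, -2): E = 257, F = 64, G = 17.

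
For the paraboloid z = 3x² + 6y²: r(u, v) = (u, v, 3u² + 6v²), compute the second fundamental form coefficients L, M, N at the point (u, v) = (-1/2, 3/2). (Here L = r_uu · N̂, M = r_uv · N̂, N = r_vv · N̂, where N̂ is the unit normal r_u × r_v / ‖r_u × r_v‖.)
L = 3*sqrt(334)/167;  M = 0;  N = 6*sqrt(334)/167

Compute the unit normal N̂(u, v) = (-6*u/sqrt(36*u^2 + 144*v^2 + 1), -12*v/sqrt(36*u^2 + 144*v^2 + 1), 1/sqrt(36*u^2 + 144*v^2 + 1)), and the second partials r_uu, r_uv, r_vv. Take dot products:
  L(u, v) = r_uu · N̂ = 6/sqrt(36*u^2 + 144*v^2 + 1),
  M(u, v) = r_uv · N̂ = 0,
  N(u, v) = r_vv · N̂ = 12/sqrt(36*u^2 + 144*v^2 + 1).
Evaluating at (u, v) = (-1/2, 3/2):
  L = 3*sqrt(334)/167, M = 0, N = 6*sqrt(334)/167.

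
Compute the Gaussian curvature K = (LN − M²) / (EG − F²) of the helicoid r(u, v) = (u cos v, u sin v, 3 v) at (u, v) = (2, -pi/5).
K = -9/169

Coefficients of the first fundamental form: E = 1, F = 0, G = u^2 + 9.
Coefficients of the second fundamental form: L = 0, M = -3/sqrt(u^2 + 9), N = 0.
Assemble K = (LN − M²)/(EG − F²) = -9/(u^2 + 9)^2. At (u, v) = (2, -pi/5): K = -9/169.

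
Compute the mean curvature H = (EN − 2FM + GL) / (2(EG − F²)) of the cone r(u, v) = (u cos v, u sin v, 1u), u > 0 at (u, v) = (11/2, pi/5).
H = sqrt(2)/22

With E = 2, F = 0, G = u^2, L = 0, M = 0, N = sqrt(2)*u^2/(2*Abs(u)), assemble
  H = (EN − 2FM + GL) / (2(EG − F²)) = sqrt(2)/(4*Abs(u)).
At (u, v) = (11/2, pi/5): H = sqrt(2)/22.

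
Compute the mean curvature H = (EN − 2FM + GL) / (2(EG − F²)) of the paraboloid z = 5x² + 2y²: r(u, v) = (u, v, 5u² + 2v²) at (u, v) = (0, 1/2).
H = 27*sqrt(5)/25

With E = 100*u^2 + 1, F = 40*u*v, G = 16*v^2 + 1, L = 10/sqrt(100*u^2 + 16*v^2 + 1), M = 0, N = 4/sqrt(100*u^2 + 16*v^2 + 1), assemble
  H = (EN − 2FM + GL) / (2(EG − F²)) = (200*u^2 + 80*v^2 + 7)/(100*u^2 + 16*v^2 + 1)^(3/2).
At (u, v) = (0, 1/2): H = 27*sqrt(5)/25.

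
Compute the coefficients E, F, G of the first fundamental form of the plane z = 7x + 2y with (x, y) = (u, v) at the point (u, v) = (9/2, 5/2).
E = 50;  F = 14;  G = 5

Partials: r_u = (1, 0, 7), r_v = (0, 1, 2). As functions of (u, v):
  E = r_u · r_u = 50,
  F = r_u · r_v = 14,
  G = r_v · r_v = 5.
Evaluating at (u, v) = (9/2, 5/2): E = 50, F = 14, G = 5.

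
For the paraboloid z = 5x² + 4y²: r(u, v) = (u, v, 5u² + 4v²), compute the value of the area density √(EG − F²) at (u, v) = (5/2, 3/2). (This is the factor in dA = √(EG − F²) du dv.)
√(EG − F²)|_{(5/2, 3/2)} = sqrt(770)

E = 100*u^2 + 1, F = 80*u*v, G = 64*v^2 + 1, so EG − F² = 100*u^2 + 64*v^2 + 1. Taking the positive square root: √(EG − F²) = sqrt(100*u^2 + 64*v^2 + 1). At (u, v) = (5/2, 3/2): sqrt(770).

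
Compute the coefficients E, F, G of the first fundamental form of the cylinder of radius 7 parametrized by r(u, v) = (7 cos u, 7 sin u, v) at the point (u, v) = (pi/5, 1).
E = 49;  F = 0;  G = 1

Partials: r_u = (-7*sin(u), 7*cos(u), 0), r_v = (0, 0, 1). As functions of (u, v):
  E = r_u · r_u = 49,
  F = r_u · r_v = 0,
  G = r_v · r_v = 1.
Evaluating at (u, v) = (pi/5, 1): E = 49, F = 0, G = 1.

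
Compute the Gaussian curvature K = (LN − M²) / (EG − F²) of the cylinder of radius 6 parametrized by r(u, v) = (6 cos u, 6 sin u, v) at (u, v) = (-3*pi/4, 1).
K = 0

Coefficients of the first fundamental form: E = 36, F = 0, G = 1.
Coefficients of the second fundamental form: L = -6, M = 0, N = 0.
Assemble K = (LN − M²)/(EG − F²) = 0. At (u, v) = (-3*pi/4, 1): K = 0.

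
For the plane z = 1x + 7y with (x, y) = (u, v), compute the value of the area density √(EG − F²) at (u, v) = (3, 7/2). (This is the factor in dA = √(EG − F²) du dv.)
√(EG − F²)|_{(3, 7/2)} = sqrt(51)

E = 2, F = 7, G = 50, so EG − F² = 51. Taking the positive square root: √(EG − F²) = sqrt(51). At (u, v) = (3, 7/2): sqrt(51).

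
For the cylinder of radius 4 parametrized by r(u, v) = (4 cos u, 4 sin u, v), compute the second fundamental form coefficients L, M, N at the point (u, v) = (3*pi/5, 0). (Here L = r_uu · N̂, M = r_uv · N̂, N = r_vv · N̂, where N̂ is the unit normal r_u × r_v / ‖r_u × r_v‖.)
L = -4;  M = 0;  N = 0

Compute the unit normal N̂(u, v) = (cos(u), sin(u), 0), and the second partials r_uu, r_uv, r_vv. Take dot products:
  L(u, v) = r_uu · N̂ = -4,
  M(u, v) = r_uv · N̂ = 0,
  N(u, v) = r_vv · N̂ = 0.
Evaluating at (u, v) = (3*pi/5, 0):
  L = -4, M = 0, N = 0.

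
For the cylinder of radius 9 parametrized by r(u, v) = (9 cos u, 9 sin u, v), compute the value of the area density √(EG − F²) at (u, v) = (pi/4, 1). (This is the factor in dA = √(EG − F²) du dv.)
√(EG − F²)|_{(pi/4, 1)} = 9

E = 81, F = 0, G = 1, so EG − F² = 81. Taking the positive square root: √(EG − F²) = 9. At (u, v) = (pi/4, 1): 9.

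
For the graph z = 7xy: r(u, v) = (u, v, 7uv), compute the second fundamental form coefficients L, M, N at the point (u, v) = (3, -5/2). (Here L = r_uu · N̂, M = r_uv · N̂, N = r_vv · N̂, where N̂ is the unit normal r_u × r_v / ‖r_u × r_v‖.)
L = 0;  M = 14*sqrt(2993)/2993;  N = 0

Compute the unit normal N̂(u, v) = (-7*v/sqrt(49*u^2 + 49*v^2 + 1), -7*u/sqrt(49*u^2 + 49*v^2 + 1), 1/sqrt(49*u^2 + 49*v^2 + 1)), and the second partials r_uu, r_uv, r_vv. Take dot products:
  L(u, v) = r_uu · N̂ = 0,
  M(u, v) = r_uv · N̂ = 7/sqrt(49*u^2 + 49*v^2 + 1),
  N(u, v) = r_vv · N̂ = 0.
Evaluating at (u, v) = (3, -5/2):
  L = 0, M = 14*sqrt(2993)/2993, N = 0.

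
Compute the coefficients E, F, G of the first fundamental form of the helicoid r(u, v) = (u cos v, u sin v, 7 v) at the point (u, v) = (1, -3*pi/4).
E = 1;  F = 0;  G = 50

Partials: r_u = (cos(v), sin(v), 0), r_v = (-u*sin(v), u*cos(v), 7). As functions of (u, v):
  E = r_u · r_u = 1,
  F = r_u · r_v = 0,
  G = r_v · r_v = u^2 + 49.
Evaluating at (u, v) = (1, -3*pi/4): E = 1, F = 0, G = 50.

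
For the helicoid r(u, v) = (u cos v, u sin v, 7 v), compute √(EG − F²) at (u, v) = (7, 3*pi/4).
√(EG − F²)|_{(7, 3*pi/4)} = 7*sqrt(2)

E = 1, F = 0, G = u^2 + 49; EG − F² = u^2 + 49; √(EG − F²) = sqrt(u^2 + 49). At the given point: 7*sqrt(2).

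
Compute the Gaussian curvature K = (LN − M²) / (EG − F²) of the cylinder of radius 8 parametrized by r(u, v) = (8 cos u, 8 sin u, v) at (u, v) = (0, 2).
K = 0

Coefficients of the first fundamental form: E = 64, F = 0, G = 1.
Coefficients of the second fundamental form: L = -8, M = 0, N = 0.
Assemble K = (LN − M²)/(EG − F²) = 0. At (u, v) = (0, 2): K = 0.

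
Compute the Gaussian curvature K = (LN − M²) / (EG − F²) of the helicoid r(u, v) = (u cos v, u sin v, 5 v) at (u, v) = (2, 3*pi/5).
K = -25/841

Coefficients of the first fundamental form: E = 1, F = 0, G = u^2 + 25.
Coefficients of the second fundamental form: L = 0, M = -5/sqrt(u^2 + 25), N = 0.
Assemble K = (LN − M²)/(EG − F²) = -25/(u^2 + 25)^2. At (u, v) = (2, 3*pi/5): K = -25/841.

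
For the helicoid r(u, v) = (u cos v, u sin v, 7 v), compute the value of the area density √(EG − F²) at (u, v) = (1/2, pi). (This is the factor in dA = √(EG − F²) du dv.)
√(EG − F²)|_{(1/2, pi)} = sqrt(197)/2

E = 1, F = 0, G = u^2 + 49, so EG − F² = u^2 + 49. Taking the positive square root: √(EG − F²) = sqrt(u^2 + 49). At (u, v) = (1/2, pi): sqrt(197)/2.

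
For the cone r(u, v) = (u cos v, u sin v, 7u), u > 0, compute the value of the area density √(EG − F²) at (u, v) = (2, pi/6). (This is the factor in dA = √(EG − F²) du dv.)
√(EG − F²)|_{(2, pi/6)} = 10*sqrt(2)

E = 50, F = 0, G = u^2, so EG − F² = 50*u^2. Taking the positive square root: √(EG − F²) = 5*sqrt(2)*Abs(u). At (u, v) = (2, pi/6): 10*sqrt(2).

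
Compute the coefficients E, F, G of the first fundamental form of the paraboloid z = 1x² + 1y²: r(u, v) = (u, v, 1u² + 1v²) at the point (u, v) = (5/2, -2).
E = 26;  F = -20;  G = 17

Partials: r_u = (1, 0, 2*u), r_v = (0, 1, 2*v). As functions of (u, v):
  E = r_u · r_u = 4*u^2 + 1,
  F = r_u · r_v = 4*u*v,
  G = r_v · r_v = 4*v^2 + 1.
Evaluating at (u, v) = (5/2, -2): E = 26, F = -20, G = 17.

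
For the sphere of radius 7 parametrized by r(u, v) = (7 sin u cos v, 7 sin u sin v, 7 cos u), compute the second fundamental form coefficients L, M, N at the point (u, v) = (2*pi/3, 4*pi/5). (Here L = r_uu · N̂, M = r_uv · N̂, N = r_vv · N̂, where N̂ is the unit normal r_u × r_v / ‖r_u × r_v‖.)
L = -7;  M = 0;  N = -21/4

Compute the unit normal N̂(u, v) = (sin(u)^2*cos(v)/Abs(sin(u)), sin(u)^2*sin(v)/Abs(sin(u)), sin(2*u)/(2*Abs(sin(u)))), and the second partials r_uu, r_uv, r_vv. Take dot products:
  L(u, v) = r_uu · N̂ = -7*sin(u)/Abs(sin(u)),
  M(u, v) = r_uv · N̂ = 0,
  N(u, v) = r_vv · N̂ = -7*sin(u)^3/Abs(sin(u)).
Evaluating at (u, v) = (2*pi/3, 4*pi/5):
  L = -7, M = 0, N = -21/4.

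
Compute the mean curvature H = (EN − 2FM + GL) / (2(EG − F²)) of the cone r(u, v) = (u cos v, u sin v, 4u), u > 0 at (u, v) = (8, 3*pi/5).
H = sqrt(17)/68

With E = 17, F = 0, G = u^2, L = 0, M = 0, N = 4*sqrt(17)*u^2/(17*Abs(u)), assemble
  H = (EN − 2FM + GL) / (2(EG − F²)) = 2*sqrt(17)/(17*Abs(u)).
At (u, v) = (8, 3*pi/5): H = sqrt(17)/68.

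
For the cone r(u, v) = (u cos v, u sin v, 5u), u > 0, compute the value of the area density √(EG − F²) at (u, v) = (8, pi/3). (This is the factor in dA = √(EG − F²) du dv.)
√(EG − F²)|_{(8, pi/3)} = 8*sqrt(26)

E = 26, F = 0, G = u^2, so EG − F² = 26*u^2. Taking the positive square root: √(EG − F²) = sqrt(26)*Abs(u). At (u, v) = (8, pi/3): 8*sqrt(26).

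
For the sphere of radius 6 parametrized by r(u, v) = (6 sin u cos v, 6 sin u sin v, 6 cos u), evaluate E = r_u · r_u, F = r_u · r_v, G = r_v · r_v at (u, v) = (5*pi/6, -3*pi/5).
E = 36;  F = 0;  G = 9

Partials: r_u = (6*cos(u)*cos(v), 6*sin(v)*cos(u), -6*sin(u)), r_v = (-6*sin(u)*sin(v), 6*sin(u)*cos(v), 0). As functions of (u, v):
  E = r_u · r_u = 36,
  F = r_u · r_v = 0,
  G = r_v · r_v = 36*sin(u)^2.
Evaluating at (u, v) = (5*pi/6, -3*pi/5): E = 36, F = 0, G = 9.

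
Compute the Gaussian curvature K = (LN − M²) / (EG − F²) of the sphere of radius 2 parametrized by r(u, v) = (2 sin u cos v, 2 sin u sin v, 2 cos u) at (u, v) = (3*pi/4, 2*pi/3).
K = 1/4

Coefficients of the first fundamental form: E = 4, F = 0, G = 4*sin(u)^2.
Coefficients of the second fundamental form: L = -2*sin(u)/Abs(sin(u)), M = 0, N = -2*sin(u)^3/Abs(sin(u)).
Assemble K = (LN − M²)/(EG − F²) = 1/4. At (u, v) = (3*pi/4, 2*pi/3): K = 1/4.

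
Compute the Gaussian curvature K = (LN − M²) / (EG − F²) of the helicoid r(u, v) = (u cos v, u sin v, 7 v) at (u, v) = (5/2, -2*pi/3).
K = -784/48841

Coefficients of the first fundamental form: E = 1, F = 0, G = u^2 + 49.
Coefficients of the second fundamental form: L = 0, M = -7/sqrt(u^2 + 49), N = 0.
Assemble K = (LN − M²)/(EG − F²) = -49/(u^2 + 49)^2. At (u, v) = (5/2, -2*pi/3): K = -784/48841.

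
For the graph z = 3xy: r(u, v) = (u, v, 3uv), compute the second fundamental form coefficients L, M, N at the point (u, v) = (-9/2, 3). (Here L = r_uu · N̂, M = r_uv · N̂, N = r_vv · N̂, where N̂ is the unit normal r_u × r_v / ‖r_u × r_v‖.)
L = 0;  M = 6*sqrt(1057)/1057;  N = 0

Compute the unit normal N̂(u, v) = (-3*v/sqrt(9*u^2 + 9*v^2 + 1), -3*u/sqrt(9*u^2 + 9*v^2 + 1), 1/sqrt(9*u^2 + 9*v^2 + 1)), and the second partials r_uu, r_uv, r_vv. Take dot products:
  L(u, v) = r_uu · N̂ = 0,
  M(u, v) = r_uv · N̂ = 3/sqrt(9*u^2 + 9*v^2 + 1),
  N(u, v) = r_vv · N̂ = 0.
Evaluating at (u, v) = (-9/2, 3):
  L = 0, M = 6*sqrt(1057)/1057, N = 0.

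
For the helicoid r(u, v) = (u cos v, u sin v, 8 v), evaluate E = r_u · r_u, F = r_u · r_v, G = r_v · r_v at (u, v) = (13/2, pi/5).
E = 1;  F = 0;  G = 425/4

Partials: r_u = (cos(v), sin(v), 0), r_v = (-u*sin(v), u*cos(v), 8). As functions of (u, v):
  E = r_u · r_u = 1,
  F = r_u · r_v = 0,
  G = r_v · r_v = u^2 + 64.
Evaluating at (u, v) = (13/2, pi/5): E = 1, F = 0, G = 425/4.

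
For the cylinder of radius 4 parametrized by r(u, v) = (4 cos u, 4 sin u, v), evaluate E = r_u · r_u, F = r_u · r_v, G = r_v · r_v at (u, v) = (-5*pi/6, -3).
E = 16;  F = 0;  G = 1

Partials: r_u = (-4*sin(u), 4*cos(u), 0), r_v = (0, 0, 1). As functions of (u, v):
  E = r_u · r_u = 16,
  F = r_u · r_v = 0,
  G = r_v · r_v = 1.
Evaluating at (u, v) = (-5*pi/6, -3): E = 16, F = 0, G = 1.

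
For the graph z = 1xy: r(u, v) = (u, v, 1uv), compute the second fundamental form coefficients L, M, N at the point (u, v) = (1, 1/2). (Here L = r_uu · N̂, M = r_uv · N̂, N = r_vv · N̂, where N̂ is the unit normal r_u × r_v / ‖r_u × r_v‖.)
L = 0;  M = 2/3;  N = 0

Compute the unit normal N̂(u, v) = (-v/sqrt(u^2 + v^2 + 1), -u/sqrt(u^2 + v^2 + 1), 1/sqrt(u^2 + v^2 + 1)), and the second partials r_uu, r_uv, r_vv. Take dot products:
  L(u, v) = r_uu · N̂ = 0,
  M(u, v) = r_uv · N̂ = 1/sqrt(u^2 + v^2 + 1),
  N(u, v) = r_vv · N̂ = 0.
Evaluating at (u, v) = (1, 1/2):
  L = 0, M = 2/3, N = 0.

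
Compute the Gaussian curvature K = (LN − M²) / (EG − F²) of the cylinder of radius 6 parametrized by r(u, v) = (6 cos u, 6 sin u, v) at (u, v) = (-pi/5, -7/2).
K = 0

Coefficients of the first fundamental form: E = 36, F = 0, G = 1.
Coefficients of the second fundamental form: L = -6, M = 0, N = 0.
Assemble K = (LN − M²)/(EG − F²) = 0. At (u, v) = (-pi/5, -7/2): K = 0.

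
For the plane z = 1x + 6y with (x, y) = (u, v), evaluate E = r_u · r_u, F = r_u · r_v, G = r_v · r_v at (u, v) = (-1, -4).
E = 2;  F = 6;  G = 37

Partials: r_u = (1, 0, 1), r_v = (0, 1, 6). As functions of (u, v):
  E = r_u · r_u = 2,
  F = r_u · r_v = 6,
  G = r_v · r_v = 37.
Evaluating at (u, v) = (-1, -4): E = 2, F = 6, G = 37.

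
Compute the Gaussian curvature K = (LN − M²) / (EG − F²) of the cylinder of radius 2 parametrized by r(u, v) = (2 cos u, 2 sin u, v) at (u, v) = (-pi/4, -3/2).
K = 0

Coefficients of the first fundamental form: E = 4, F = 0, G = 1.
Coefficients of the second fundamental form: L = -2, M = 0, N = 0.
Assemble K = (LN − M²)/(EG − F²) = 0. At (u, v) = (-pi/4, -3/2): K = 0.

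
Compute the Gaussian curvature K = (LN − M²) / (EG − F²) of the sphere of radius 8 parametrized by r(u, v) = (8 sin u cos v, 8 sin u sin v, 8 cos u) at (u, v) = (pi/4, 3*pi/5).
K = 1/64

Coefficients of the first fundamental form: E = 64, F = 0, G = 64*sin(u)^2.
Coefficients of the second fundamental form: L = -8*sin(u)/Abs(sin(u)), M = 0, N = -8*sin(u)^3/Abs(sin(u)).
Assemble K = (LN − M²)/(EG − F²) = 1/64. At (u, v) = (pi/4, 3*pi/5): K = 1/64.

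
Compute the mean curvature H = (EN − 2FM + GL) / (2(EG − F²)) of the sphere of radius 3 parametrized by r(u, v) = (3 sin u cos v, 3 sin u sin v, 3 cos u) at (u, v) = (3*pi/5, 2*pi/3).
H = -1/3

With E = 9, F = 0, G = 9*sin(u)^2, L = -3*sin(u)/Abs(sin(u)), M = 0, N = -3*sin(u)^3/Abs(sin(u)), assemble
  H = (EN − 2FM + GL) / (2(EG − F²)) = -sin(u)/(3*Abs(sin(u))).
At (u, v) = (3*pi/5, 2*pi/3): H = -1/3.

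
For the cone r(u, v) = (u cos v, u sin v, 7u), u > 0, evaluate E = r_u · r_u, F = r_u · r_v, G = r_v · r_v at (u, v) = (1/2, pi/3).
E = 50;  F = 0;  G = 1/4

Partials: r_u = (cos(v), sin(v), 7), r_v = (-u*sin(v), u*cos(v), 0). As functions of (u, v):
  E = r_u · r_u = 50,
  F = r_u · r_v = 0,
  G = r_v · r_v = u^2.
Evaluating at (u, v) = (1/2, pi/3): E = 50, F = 0, G = 1/4.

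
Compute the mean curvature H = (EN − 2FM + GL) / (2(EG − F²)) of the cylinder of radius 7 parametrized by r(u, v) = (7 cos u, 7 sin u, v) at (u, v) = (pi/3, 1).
H = -1/14

With E = 49, F = 0, G = 1, L = -7, M = 0, N = 0, assemble
  H = (EN − 2FM + GL) / (2(EG − F²)) = -1/14.
At (u, v) = (pi/3, 1): H = -1/14.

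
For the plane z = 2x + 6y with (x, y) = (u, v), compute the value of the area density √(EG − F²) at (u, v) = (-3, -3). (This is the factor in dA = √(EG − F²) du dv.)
√(EG − F²)|_{(-3, -3)} = sqrt(41)

E = 5, F = 12, G = 37, so EG − F² = 41. Taking the positive square root: √(EG − F²) = sqrt(41). At (u, v) = (-3, -3): sqrt(41).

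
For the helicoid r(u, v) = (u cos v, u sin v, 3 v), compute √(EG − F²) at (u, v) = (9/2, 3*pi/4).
√(EG − F²)|_{(9/2, 3*pi/4)} = 3*sqrt(13)/2

E = 1, F = 0, G = u^2 + 9; EG − F² = u^2 + 9; √(EG − F²) = sqrt(u^2 + 9). At the given point: 3*sqrt(13)/2.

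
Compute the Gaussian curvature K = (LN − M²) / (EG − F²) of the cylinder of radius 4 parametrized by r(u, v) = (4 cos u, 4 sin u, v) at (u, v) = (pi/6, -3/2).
K = 0

Coefficients of the first fundamental form: E = 16, F = 0, G = 1.
Coefficients of the second fundamental form: L = -4, M = 0, N = 0.
Assemble K = (LN − M²)/(EG − F²) = 0. At (u, v) = (pi/6, -3/2): K = 0.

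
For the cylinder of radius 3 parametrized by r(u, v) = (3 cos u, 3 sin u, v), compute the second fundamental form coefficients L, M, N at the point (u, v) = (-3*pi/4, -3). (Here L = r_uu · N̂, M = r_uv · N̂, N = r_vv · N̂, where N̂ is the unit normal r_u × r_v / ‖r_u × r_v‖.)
L = -3;  M = 0;  N = 0

Compute the unit normal N̂(u, v) = (cos(u), sin(u), 0), and the second partials r_uu, r_uv, r_vv. Take dot products:
  L(u, v) = r_uu · N̂ = -3,
  M(u, v) = r_uv · N̂ = 0,
  N(u, v) = r_vv · N̂ = 0.
Evaluating at (u, v) = (-3*pi/4, -3):
  L = -3, M = 0, N = 0.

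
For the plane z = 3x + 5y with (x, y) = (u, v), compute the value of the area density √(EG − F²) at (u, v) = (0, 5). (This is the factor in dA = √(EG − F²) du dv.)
√(EG − F²)|_{(0, 5)} = sqrt(35)

E = 10, F = 15, G = 26, so EG − F² = 35. Taking the positive square root: √(EG − F²) = sqrt(35). At (u, v) = (0, 5): sqrt(35).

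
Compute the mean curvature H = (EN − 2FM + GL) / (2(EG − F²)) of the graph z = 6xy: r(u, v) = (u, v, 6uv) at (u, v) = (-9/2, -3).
H = -729*sqrt(1054)/277729

With E = 36*v^2 + 1, F = 36*u*v, G = 36*u^2 + 1, L = 0, M = 6/sqrt(36*u^2 + 36*v^2 + 1), N = 0, assemble
  H = (EN − 2FM + GL) / (2(EG − F²)) = -216*u*v/(36*u^2 + 36*v^2 + 1)^(3/2).
At (u, v) = (-9/2, -3): H = -729*sqrt(1054)/277729.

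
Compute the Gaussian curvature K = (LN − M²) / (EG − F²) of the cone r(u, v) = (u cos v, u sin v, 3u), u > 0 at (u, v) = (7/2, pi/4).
K = 0

Coefficients of the first fundamental form: E = 10, F = 0, G = u^2.
Coefficients of the second fundamental form: L = 0, M = 0, N = 3*sqrt(10)*u^2/(10*Abs(u)).
Assemble K = (LN − M²)/(EG − F²) = 0. At (u, v) = (7/2, pi/4): K = 0.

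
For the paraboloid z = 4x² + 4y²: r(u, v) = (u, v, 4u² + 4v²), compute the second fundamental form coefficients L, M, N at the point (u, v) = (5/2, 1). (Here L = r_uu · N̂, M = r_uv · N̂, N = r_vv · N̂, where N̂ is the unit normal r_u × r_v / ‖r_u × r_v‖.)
L = 8*sqrt(465)/465;  M = 0;  N = 8*sqrt(465)/465

Compute the unit normal N̂(u, v) = (-8*u/sqrt(64*u^2 + 64*v^2 + 1), -8*v/sqrt(64*u^2 + 64*v^2 + 1), 1/sqrt(64*u^2 + 64*v^2 + 1)), and the second partials r_uu, r_uv, r_vv. Take dot products:
  L(u, v) = r_uu · N̂ = 8/sqrt(64*u^2 + 64*v^2 + 1),
  M(u, v) = r_uv · N̂ = 0,
  N(u, v) = r_vv · N̂ = 8/sqrt(64*u^2 + 64*v^2 + 1).
Evaluating at (u, v) = (5/2, 1):
  L = 8*sqrt(465)/465, M = 0, N = 8*sqrt(465)/465.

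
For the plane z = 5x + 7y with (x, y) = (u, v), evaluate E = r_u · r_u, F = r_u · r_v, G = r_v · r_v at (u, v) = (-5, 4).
E = 26;  F = 35;  G = 50

Partials: r_u = (1, 0, 5), r_v = (0, 1, 7). As functions of (u, v):
  E = r_u · r_u = 26,
  F = r_u · r_v = 35,
  G = r_v · r_v = 50.
Evaluating at (u, v) = (-5, 4): E = 26, F = 35, G = 50.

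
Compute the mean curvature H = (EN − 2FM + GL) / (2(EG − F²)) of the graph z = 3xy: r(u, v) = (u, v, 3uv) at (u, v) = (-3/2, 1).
H = 324/1331

With E = 9*v^2 + 1, F = 9*u*v, G = 9*u^2 + 1, L = 0, M = 3/sqrt(9*u^2 + 9*v^2 + 1), N = 0, assemble
  H = (EN − 2FM + GL) / (2(EG − F²)) = -27*u*v/(9*u^2 + 9*v^2 + 1)^(3/2).
At (u, v) = (-3/2, 1): H = 324/1331.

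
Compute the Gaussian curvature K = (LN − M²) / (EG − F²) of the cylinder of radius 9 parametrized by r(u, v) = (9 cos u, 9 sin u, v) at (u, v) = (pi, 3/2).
K = 0

Coefficients of the first fundamental form: E = 81, F = 0, G = 1.
Coefficients of the second fundamental form: L = -9, M = 0, N = 0.
Assemble K = (LN − M²)/(EG − F²) = 0. At (u, v) = (pi, 3/2): K = 0.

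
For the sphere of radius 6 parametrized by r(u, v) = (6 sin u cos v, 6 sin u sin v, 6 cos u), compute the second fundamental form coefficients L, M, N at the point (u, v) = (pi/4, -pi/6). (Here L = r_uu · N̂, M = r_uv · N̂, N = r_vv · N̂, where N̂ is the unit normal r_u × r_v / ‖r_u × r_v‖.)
L = -6;  M = 0;  N = -3

Compute the unit normal N̂(u, v) = (sin(u)^2*cos(v)/Abs(sin(u)), sin(u)^2*sin(v)/Abs(sin(u)), sin(2*u)/(2*Abs(sin(u)))), and the second partials r_uu, r_uv, r_vv. Take dot products:
  L(u, v) = r_uu · N̂ = -6*sin(u)/Abs(sin(u)),
  M(u, v) = r_uv · N̂ = 0,
  N(u, v) = r_vv · N̂ = -6*sin(u)^3/Abs(sin(u)).
Evaluating at (u, v) = (pi/4, -pi/6):
  L = -6, M = 0, N = -3.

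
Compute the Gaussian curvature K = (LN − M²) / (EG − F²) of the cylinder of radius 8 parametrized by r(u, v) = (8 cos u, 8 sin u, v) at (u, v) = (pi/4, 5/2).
K = 0

Coefficients of the first fundamental form: E = 64, F = 0, G = 1.
Coefficients of the second fundamental form: L = -8, M = 0, N = 0.
Assemble K = (LN − M²)/(EG − F²) = 0. At (u, v) = (pi/4, 5/2): K = 0.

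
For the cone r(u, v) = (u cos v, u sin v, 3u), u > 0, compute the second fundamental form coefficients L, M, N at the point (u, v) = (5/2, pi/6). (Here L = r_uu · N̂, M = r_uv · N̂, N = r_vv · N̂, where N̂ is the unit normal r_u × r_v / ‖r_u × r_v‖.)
L = 0;  M = 0;  N = 3*sqrt(10)/4

Compute the unit normal N̂(u, v) = (-3*sqrt(10)*u*cos(v)/(10*Abs(u)), -3*sqrt(10)*u*sin(v)/(10*Abs(u)), sqrt(10)*u/(10*Abs(u))), and the second partials r_uu, r_uv, r_vv. Take dot products:
  L(u, v) = r_uu · N̂ = 0,
  M(u, v) = r_uv · N̂ = 0,
  N(u, v) = r_vv · N̂ = 3*sqrt(10)*u^2/(10*Abs(u)).
Evaluating at (u, v) = (5/2, pi/6):
  L = 0, M = 0, N = 3*sqrt(10)/4.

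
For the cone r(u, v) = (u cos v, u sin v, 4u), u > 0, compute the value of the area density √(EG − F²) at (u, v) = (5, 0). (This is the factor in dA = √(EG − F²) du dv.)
√(EG − F²)|_{(5, 0)} = 5*sqrt(17)

E = 17, F = 0, G = u^2, so EG − F² = 17*u^2. Taking the positive square root: √(EG − F²) = sqrt(17)*Abs(u). At (u, v) = (5, 0): 5*sqrt(17).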